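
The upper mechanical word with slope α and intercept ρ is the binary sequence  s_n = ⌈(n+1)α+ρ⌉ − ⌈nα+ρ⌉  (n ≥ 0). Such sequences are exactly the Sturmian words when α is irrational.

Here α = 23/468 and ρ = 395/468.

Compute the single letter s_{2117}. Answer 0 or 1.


(n+1)α + ρ = (2118·23 + 395) / 468 = 49109/468
nα + ρ     = (2117·23 + 395) / 468 = 49086/468
⌈49109/468⌉ = 105,  ⌈49086/468⌉ = 105
s_{2117} = 105 − 105 = 0

0


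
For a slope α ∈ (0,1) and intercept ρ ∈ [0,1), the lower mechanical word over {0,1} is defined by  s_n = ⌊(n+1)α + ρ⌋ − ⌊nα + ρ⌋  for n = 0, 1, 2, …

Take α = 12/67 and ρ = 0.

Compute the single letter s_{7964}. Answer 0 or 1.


0

(n+1)α + ρ = (7965·12) / 67 = 95580/67
nα + ρ     = (7964·12) / 67 = 95568/67
⌊95580/67⌋ = 1426,  ⌊95568/67⌋ = 1426
s_{7964} = 1426 − 1426 = 0


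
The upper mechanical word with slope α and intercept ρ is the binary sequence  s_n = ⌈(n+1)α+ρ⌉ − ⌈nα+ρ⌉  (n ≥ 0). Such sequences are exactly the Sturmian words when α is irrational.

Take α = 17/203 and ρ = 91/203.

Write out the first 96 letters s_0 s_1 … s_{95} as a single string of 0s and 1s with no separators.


n=0: ⌈(1·17+91)/203⌉ − ⌈(0·17+91)/203⌉ = ⌈108/203⌉ − ⌈91/203⌉ = 1 − 1 = 0
n=1: ⌈(2·17+91)/203⌉ − ⌈(1·17+91)/203⌉ = ⌈125/203⌉ − ⌈108/203⌉ = 1 − 1 = 0
n=2: ⌈(3·17+91)/203⌉ − ⌈(2·17+91)/203⌉ = ⌈142/203⌉ − ⌈125/203⌉ = 1 − 1 = 0
n=3: ⌈(4·17+91)/203⌉ − ⌈(3·17+91)/203⌉ = ⌈159/203⌉ − ⌈142/203⌉ = 1 − 1 = 0
n=4: ⌈(5·17+91)/203⌉ − ⌈(4·17+91)/203⌉ = ⌈176/203⌉ − ⌈159/203⌉ = 1 − 1 = 0
n=5: ⌈(6·17+91)/203⌉ − ⌈(5·17+91)/203⌉ = ⌈193/203⌉ − ⌈176/203⌉ = 1 − 1 = 0
n=6: ⌈(7·17+91)/203⌉ − ⌈(6·17+91)/203⌉ = ⌈210/203⌉ − ⌈193/203⌉ = 2 − 1 = 1
n=7: ⌈(8·17+91)/203⌉ − ⌈(7·17+91)/203⌉ = ⌈227/203⌉ − ⌈210/203⌉ = 2 − 2 = 0
n=8: ⌈(9·17+91)/203⌉ − ⌈(8·17+91)/203⌉ = ⌈244/203⌉ − ⌈227/203⌉ = 2 − 2 = 0
n=9: ⌈(10·17+91)/203⌉ − ⌈(9·17+91)/203⌉ = ⌈261/203⌉ − ⌈244/203⌉ = 2 − 2 = 0
n=10: ⌈(11·17+91)/203⌉ − ⌈(10·17+91)/203⌉ = ⌈278/203⌉ − ⌈261/203⌉ = 2 − 2 = 0
n=11: ⌈(12·17+91)/203⌉ − ⌈(11·17+91)/203⌉ = ⌈295/203⌉ − ⌈278/203⌉ = 2 − 2 = 0
n=12: ⌈(13·17+91)/203⌉ − ⌈(12·17+91)/203⌉ = ⌈312/203⌉ − ⌈295/203⌉ = 2 − 2 = 0
n=13: ⌈(14·17+91)/203⌉ − ⌈(13·17+91)/203⌉ = ⌈329/203⌉ − ⌈312/203⌉ = 2 − 2 = 0
n=14: ⌈(15·17+91)/203⌉ − ⌈(14·17+91)/203⌉ = ⌈346/203⌉ − ⌈329/203⌉ = 2 − 2 = 0
n=15: ⌈(16·17+91)/203⌉ − ⌈(15·17+91)/203⌉ = ⌈363/203⌉ − ⌈346/203⌉ = 2 − 2 = 0
n=16: ⌈(17·17+91)/203⌉ − ⌈(16·17+91)/203⌉ = ⌈380/203⌉ − ⌈363/203⌉ = 2 − 2 = 0
n=17: ⌈(18·17+91)/203⌉ − ⌈(17·17+91)/203⌉ = ⌈397/203⌉ − ⌈380/203⌉ = 2 − 2 = 0
n=18: ⌈(19·17+91)/203⌉ − ⌈(18·17+91)/203⌉ = ⌈414/203⌉ − ⌈397/203⌉ = 3 − 2 = 1
n=19: ⌈(20·17+91)/203⌉ − ⌈(19·17+91)/203⌉ = ⌈431/203⌉ − ⌈414/203⌉ = 3 − 3 = 0
n=20: ⌈(21·17+91)/203⌉ − ⌈(20·17+91)/203⌉ = ⌈448/203⌉ − ⌈431/203⌉ = 3 − 3 = 0
n=21: ⌈(22·17+91)/203⌉ − ⌈(21·17+91)/203⌉ = ⌈465/203⌉ − ⌈448/203⌉ = 3 − 3 = 0
n=22: ⌈(23·17+91)/203⌉ − ⌈(22·17+91)/203⌉ = ⌈482/203⌉ − ⌈465/203⌉ = 3 − 3 = 0
n=23: ⌈(24·17+91)/203⌉ − ⌈(23·17+91)/203⌉ = ⌈499/203⌉ − ⌈482/203⌉ = 3 − 3 = 0
n=24: ⌈(25·17+91)/203⌉ − ⌈(24·17+91)/203⌉ = ⌈516/203⌉ − ⌈499/203⌉ = 3 − 3 = 0
n=25: ⌈(26·17+91)/203⌉ − ⌈(25·17+91)/203⌉ = ⌈533/203⌉ − ⌈516/203⌉ = 3 − 3 = 0
n=26: ⌈(27·17+91)/203⌉ − ⌈(26·17+91)/203⌉ = ⌈550/203⌉ − ⌈533/203⌉ = 3 − 3 = 0
n=27: ⌈(28·17+91)/203⌉ − ⌈(27·17+91)/203⌉ = ⌈567/203⌉ − ⌈550/203⌉ = 3 − 3 = 0
n=28: ⌈(29·17+91)/203⌉ − ⌈(28·17+91)/203⌉ = ⌈584/203⌉ − ⌈567/203⌉ = 3 − 3 = 0
n=29: ⌈(30·17+91)/203⌉ − ⌈(29·17+91)/203⌉ = ⌈601/203⌉ − ⌈584/203⌉ = 3 − 3 = 0
n=30: ⌈(31·17+91)/203⌉ − ⌈(30·17+91)/203⌉ = ⌈618/203⌉ − ⌈601/203⌉ = 4 − 3 = 1
n=31: ⌈(32·17+91)/203⌉ − ⌈(31·17+91)/203⌉ = ⌈635/203⌉ − ⌈618/203⌉ = 4 − 4 = 0
n=32: ⌈(33·17+91)/203⌉ − ⌈(32·17+91)/203⌉ = ⌈652/203⌉ − ⌈635/203⌉ = 4 − 4 = 0
n=33: ⌈(34·17+91)/203⌉ − ⌈(33·17+91)/203⌉ = ⌈669/203⌉ − ⌈652/203⌉ = 4 − 4 = 0
n=34: ⌈(35·17+91)/203⌉ − ⌈(34·17+91)/203⌉ = ⌈686/203⌉ − ⌈669/203⌉ = 4 − 4 = 0
n=35: ⌈(36·17+91)/203⌉ − ⌈(35·17+91)/203⌉ = ⌈703/203⌉ − ⌈686/203⌉ = 4 − 4 = 0
n=36: ⌈(37·17+91)/203⌉ − ⌈(36·17+91)/203⌉ = ⌈720/203⌉ − ⌈703/203⌉ = 4 − 4 = 0
n=37: ⌈(38·17+91)/203⌉ − ⌈(37·17+91)/203⌉ = ⌈737/203⌉ − ⌈720/203⌉ = 4 − 4 = 0
n=38: ⌈(39·17+91)/203⌉ − ⌈(38·17+91)/203⌉ = ⌈754/203⌉ − ⌈737/203⌉ = 4 − 4 = 0
n=39: ⌈(40·17+91)/203⌉ − ⌈(39·17+91)/203⌉ = ⌈771/203⌉ − ⌈754/203⌉ = 4 − 4 = 0
n=40: ⌈(41·17+91)/203⌉ − ⌈(40·17+91)/203⌉ = ⌈788/203⌉ − ⌈771/203⌉ = 4 − 4 = 0
n=41: ⌈(42·17+91)/203⌉ − ⌈(41·17+91)/203⌉ = ⌈805/203⌉ − ⌈788/203⌉ = 4 − 4 = 0
n=42: ⌈(43·17+91)/203⌉ − ⌈(42·17+91)/203⌉ = ⌈822/203⌉ − ⌈805/203⌉ = 5 − 4 = 1
n=43: ⌈(44·17+91)/203⌉ − ⌈(43·17+91)/203⌉ = ⌈839/203⌉ − ⌈822/203⌉ = 5 − 5 = 0
n=44: ⌈(45·17+91)/203⌉ − ⌈(44·17+91)/203⌉ = ⌈856/203⌉ − ⌈839/203⌉ = 5 − 5 = 0
n=45: ⌈(46·17+91)/203⌉ − ⌈(45·17+91)/203⌉ = ⌈873/203⌉ − ⌈856/203⌉ = 5 − 5 = 0
n=46: ⌈(47·17+91)/203⌉ − ⌈(46·17+91)/203⌉ = ⌈890/203⌉ − ⌈873/203⌉ = 5 − 5 = 0
n=47: ⌈(48·17+91)/203⌉ − ⌈(47·17+91)/203⌉ = ⌈907/203⌉ − ⌈890/203⌉ = 5 − 5 = 0
n=48: ⌈(49·17+91)/203⌉ − ⌈(48·17+91)/203⌉ = ⌈924/203⌉ − ⌈907/203⌉ = 5 − 5 = 0
n=49: ⌈(50·17+91)/203⌉ − ⌈(49·17+91)/203⌉ = ⌈941/203⌉ − ⌈924/203⌉ = 5 − 5 = 0
n=50: ⌈(51·17+91)/203⌉ − ⌈(50·17+91)/203⌉ = ⌈958/203⌉ − ⌈941/203⌉ = 5 − 5 = 0
n=51: ⌈(52·17+91)/203⌉ − ⌈(51·17+91)/203⌉ = ⌈975/203⌉ − ⌈958/203⌉ = 5 − 5 = 0
n=52: ⌈(53·17+91)/203⌉ − ⌈(52·17+91)/203⌉ = ⌈992/203⌉ − ⌈975/203⌉ = 5 − 5 = 0
n=53: ⌈(54·17+91)/203⌉ − ⌈(53·17+91)/203⌉ = ⌈1009/203⌉ − ⌈992/203⌉ = 5 − 5 = 0
n=54: ⌈(55·17+91)/203⌉ − ⌈(54·17+91)/203⌉ = ⌈1026/203⌉ − ⌈1009/203⌉ = 6 − 5 = 1
n=55: ⌈(56·17+91)/203⌉ − ⌈(55·17+91)/203⌉ = ⌈1043/203⌉ − ⌈1026/203⌉ = 6 − 6 = 0
n=56: ⌈(57·17+91)/203⌉ − ⌈(56·17+91)/203⌉ = ⌈1060/203⌉ − ⌈1043/203⌉ = 6 − 6 = 0
n=57: ⌈(58·17+91)/203⌉ − ⌈(57·17+91)/203⌉ = ⌈1077/203⌉ − ⌈1060/203⌉ = 6 − 6 = 0
n=58: ⌈(59·17+91)/203⌉ − ⌈(58·17+91)/203⌉ = ⌈1094/203⌉ − ⌈1077/203⌉ = 6 − 6 = 0
n=59: ⌈(60·17+91)/203⌉ − ⌈(59·17+91)/203⌉ = ⌈1111/203⌉ − ⌈1094/203⌉ = 6 − 6 = 0
n=60: ⌈(61·17+91)/203⌉ − ⌈(60·17+91)/203⌉ = ⌈1128/203⌉ − ⌈1111/203⌉ = 6 − 6 = 0
n=61: ⌈(62·17+91)/203⌉ − ⌈(61·17+91)/203⌉ = ⌈1145/203⌉ − ⌈1128/203⌉ = 6 − 6 = 0
n=62: ⌈(63·17+91)/203⌉ − ⌈(62·17+91)/203⌉ = ⌈1162/203⌉ − ⌈1145/203⌉ = 6 − 6 = 0
n=63: ⌈(64·17+91)/203⌉ − ⌈(63·17+91)/203⌉ = ⌈1179/203⌉ − ⌈1162/203⌉ = 6 − 6 = 0
n=64: ⌈(65·17+91)/203⌉ − ⌈(64·17+91)/203⌉ = ⌈1196/203⌉ − ⌈1179/203⌉ = 6 − 6 = 0
n=65: ⌈(66·17+91)/203⌉ − ⌈(65·17+91)/203⌉ = ⌈1213/203⌉ − ⌈1196/203⌉ = 6 − 6 = 0
n=66: ⌈(67·17+91)/203⌉ − ⌈(66·17+91)/203⌉ = ⌈1230/203⌉ − ⌈1213/203⌉ = 7 − 6 = 1
n=67: ⌈(68·17+91)/203⌉ − ⌈(67·17+91)/203⌉ = ⌈1247/203⌉ − ⌈1230/203⌉ = 7 − 7 = 0
n=68: ⌈(69·17+91)/203⌉ − ⌈(68·17+91)/203⌉ = ⌈1264/203⌉ − ⌈1247/203⌉ = 7 − 7 = 0
n=69: ⌈(70·17+91)/203⌉ − ⌈(69·17+91)/203⌉ = ⌈1281/203⌉ − ⌈1264/203⌉ = 7 − 7 = 0
n=70: ⌈(71·17+91)/203⌉ − ⌈(70·17+91)/203⌉ = ⌈1298/203⌉ − ⌈1281/203⌉ = 7 − 7 = 0
n=71: ⌈(72·17+91)/203⌉ − ⌈(71·17+91)/203⌉ = ⌈1315/203⌉ − ⌈1298/203⌉ = 7 − 7 = 0
n=72: ⌈(73·17+91)/203⌉ − ⌈(72·17+91)/203⌉ = ⌈1332/203⌉ − ⌈1315/203⌉ = 7 − 7 = 0
n=73: ⌈(74·17+91)/203⌉ − ⌈(73·17+91)/203⌉ = ⌈1349/203⌉ − ⌈1332/203⌉ = 7 − 7 = 0
n=74: ⌈(75·17+91)/203⌉ − ⌈(74·17+91)/203⌉ = ⌈1366/203⌉ − ⌈1349/203⌉ = 7 − 7 = 0
n=75: ⌈(76·17+91)/203⌉ − ⌈(75·17+91)/203⌉ = ⌈1383/203⌉ − ⌈1366/203⌉ = 7 − 7 = 0
n=76: ⌈(77·17+91)/203⌉ − ⌈(76·17+91)/203⌉ = ⌈1400/203⌉ − ⌈1383/203⌉ = 7 − 7 = 0
n=77: ⌈(78·17+91)/203⌉ − ⌈(77·17+91)/203⌉ = ⌈1417/203⌉ − ⌈1400/203⌉ = 7 − 7 = 0
n=78: ⌈(79·17+91)/203⌉ − ⌈(78·17+91)/203⌉ = ⌈1434/203⌉ − ⌈1417/203⌉ = 8 − 7 = 1
n=79: ⌈(80·17+91)/203⌉ − ⌈(79·17+91)/203⌉ = ⌈1451/203⌉ − ⌈1434/203⌉ = 8 − 8 = 0
n=80: ⌈(81·17+91)/203⌉ − ⌈(80·17+91)/203⌉ = ⌈1468/203⌉ − ⌈1451/203⌉ = 8 − 8 = 0
n=81: ⌈(82·17+91)/203⌉ − ⌈(81·17+91)/203⌉ = ⌈1485/203⌉ − ⌈1468/203⌉ = 8 − 8 = 0
n=82: ⌈(83·17+91)/203⌉ − ⌈(82·17+91)/203⌉ = ⌈1502/203⌉ − ⌈1485/203⌉ = 8 − 8 = 0
n=83: ⌈(84·17+91)/203⌉ − ⌈(83·17+91)/203⌉ = ⌈1519/203⌉ − ⌈1502/203⌉ = 8 − 8 = 0
n=84: ⌈(85·17+91)/203⌉ − ⌈(84·17+91)/203⌉ = ⌈1536/203⌉ − ⌈1519/203⌉ = 8 − 8 = 0
n=85: ⌈(86·17+91)/203⌉ − ⌈(85·17+91)/203⌉ = ⌈1553/203⌉ − ⌈1536/203⌉ = 8 − 8 = 0
n=86: ⌈(87·17+91)/203⌉ − ⌈(86·17+91)/203⌉ = ⌈1570/203⌉ − ⌈1553/203⌉ = 8 − 8 = 0
n=87: ⌈(88·17+91)/203⌉ − ⌈(87·17+91)/203⌉ = ⌈1587/203⌉ − ⌈1570/203⌉ = 8 − 8 = 0
n=88: ⌈(89·17+91)/203⌉ − ⌈(88·17+91)/203⌉ = ⌈1604/203⌉ − ⌈1587/203⌉ = 8 − 8 = 0
n=89: ⌈(90·17+91)/203⌉ − ⌈(89·17+91)/203⌉ = ⌈1621/203⌉ − ⌈1604/203⌉ = 8 − 8 = 0
n=90: ⌈(91·17+91)/203⌉ − ⌈(90·17+91)/203⌉ = ⌈1638/203⌉ − ⌈1621/203⌉ = 9 − 8 = 1
n=91: ⌈(92·17+91)/203⌉ − ⌈(91·17+91)/203⌉ = ⌈1655/203⌉ − ⌈1638/203⌉ = 9 − 9 = 0
n=92: ⌈(93·17+91)/203⌉ − ⌈(92·17+91)/203⌉ = ⌈1672/203⌉ − ⌈1655/203⌉ = 9 − 9 = 0
n=93: ⌈(94·17+91)/203⌉ − ⌈(93·17+91)/203⌉ = ⌈1689/203⌉ − ⌈1672/203⌉ = 9 − 9 = 0
n=94: ⌈(95·17+91)/203⌉ − ⌈(94·17+91)/203⌉ = ⌈1706/203⌉ − ⌈1689/203⌉ = 9 − 9 = 0
n=95: ⌈(96·17+91)/203⌉ − ⌈(95·17+91)/203⌉ = ⌈1723/203⌉ − ⌈1706/203⌉ = 9 − 9 = 0

000000100000000000100000000000100000000000100000000000100000000000100000000000100000000000100000


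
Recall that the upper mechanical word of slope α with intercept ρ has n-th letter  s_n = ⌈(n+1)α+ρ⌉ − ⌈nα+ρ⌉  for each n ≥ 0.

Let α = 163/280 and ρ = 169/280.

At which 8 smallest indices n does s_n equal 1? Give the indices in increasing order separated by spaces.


0 2 4 5 7 9 10 12

n=0: ⌈332/280⌉−⌈169/280⌉ = 2−1 = 1  ← one
n=1: ⌈495/280⌉−⌈332/280⌉ = 2−2 = 0
n=2: ⌈658/280⌉−⌈495/280⌉ = 3−2 = 1  ← one
n=3: ⌈821/280⌉−⌈658/280⌉ = 3−3 = 0
n=4: ⌈984/280⌉−⌈821/280⌉ = 4−3 = 1  ← one
n=5: ⌈1147/280⌉−⌈984/280⌉ = 5−4 = 1  ← one
n=6: ⌈1310/280⌉−⌈1147/280⌉ = 5−5 = 0
n=7: ⌈1473/280⌉−⌈1310/280⌉ = 6−5 = 1  ← one
n=8: ⌈1636/280⌉−⌈1473/280⌉ = 6−6 = 0
n=9: ⌈1799/280⌉−⌈1636/280⌉ = 7−6 = 1  ← one
n=10: ⌈1962/280⌉−⌈1799/280⌉ = 8−7 = 1  ← one
n=11: ⌈2125/280⌉−⌈1962/280⌉ = 8−8 = 0
n=12: ⌈2288/280⌉−⌈2125/280⌉ = 9−8 = 1  ← one
positions of the first 8 ones: 0 2 4 5 7 9 10 12


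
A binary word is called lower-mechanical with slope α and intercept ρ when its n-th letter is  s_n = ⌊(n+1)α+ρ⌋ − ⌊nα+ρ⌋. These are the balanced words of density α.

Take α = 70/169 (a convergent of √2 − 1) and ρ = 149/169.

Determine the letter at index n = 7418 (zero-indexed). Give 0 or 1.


0

(n+1)α + ρ = (7419·70 + 149) / 169 = 519479/169
nα + ρ     = (7418·70 + 149) / 169 = 519409/169
⌊519479/169⌋ = 3073,  ⌊519409/169⌋ = 3073
s_{7418} = 3073 − 3073 = 0


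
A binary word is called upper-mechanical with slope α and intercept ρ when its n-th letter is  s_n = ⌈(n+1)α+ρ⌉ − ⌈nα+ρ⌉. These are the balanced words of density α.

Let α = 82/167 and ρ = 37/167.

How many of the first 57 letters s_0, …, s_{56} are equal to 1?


28

#1s = Σ_{n=0}^{56} s_n = Σ_{n=0}^{56} (⌈(n+1)α+ρ⌉ − ⌈nα+ρ⌉)
the sum telescopes: every ⌈nα+ρ⌉ with 0 < n < 57 appears once with + and once with −, leaving ⌈57α+ρ⌉ − ⌈0·α+ρ⌉
57α + ρ = (57·82 + 37) / 167 = 4711/167
ρ = 37/167
⌈4711/167⌉ = 29,  ⌈37/167⌉ = 1
#1s = 29 − 1 = 28


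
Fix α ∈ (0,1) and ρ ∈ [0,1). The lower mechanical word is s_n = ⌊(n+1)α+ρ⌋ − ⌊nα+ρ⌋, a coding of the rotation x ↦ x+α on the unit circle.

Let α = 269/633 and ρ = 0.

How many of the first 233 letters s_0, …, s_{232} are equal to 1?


#1s = Σ_{n=0}^{232} s_n = Σ_{n=0}^{232} (⌊(n+1)α+ρ⌋ − ⌊nα+ρ⌋)
the sum telescopes: every ⌊nα+ρ⌋ with 0 < n < 233 appears once with + and once with −, leaving ⌊233α+ρ⌋ − ⌊0·α+ρ⌋
233α + ρ = (233·269) / 633 = 62677/633
ρ = 0/633
⌊62677/633⌋ = 99,  ⌊0/633⌋ = 0
#1s = 99 − 0 = 99

99


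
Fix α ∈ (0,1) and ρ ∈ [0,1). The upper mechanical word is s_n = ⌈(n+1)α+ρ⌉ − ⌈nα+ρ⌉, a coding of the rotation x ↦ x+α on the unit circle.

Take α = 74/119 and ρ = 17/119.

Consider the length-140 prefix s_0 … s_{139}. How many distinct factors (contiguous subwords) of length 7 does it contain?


8

t_n = ⌈(n·74+17)/119⌉ for n = 0 … 140:
  n=0…9: ⌈17/119⌉=1 ⌈91/119⌉=1 ⌈165/119⌉=2 ⌈239/119⌉=3 ⌈313/119⌉=3 ⌈387/119⌉=4 ⌈461/119⌉=4 ⌈535/119⌉=5 ⌈609/119⌉=6 ⌈683/119⌉=6
  n=10…19: ⌈757/119⌉=7 ⌈831/119⌉=7 ⌈905/119⌉=8 ⌈979/119⌉=9 ⌈1053/119⌉=9 ⌈1127/119⌉=10 ⌈1201/119⌉=11 ⌈1275/119⌉=11 ⌈1349/119⌉=12 ⌈1423/119⌉=12
  n=20…29: ⌈1497/119⌉=13 ⌈1571/119⌉=14 ⌈1645/119⌉=14 ⌈1719/119⌉=15 ⌈1793/119⌉=16 ⌈1867/119⌉=16 ⌈1941/119⌉=17 ⌈2015/119⌉=17 ⌈2089/119⌉=18 ⌈2163/119⌉=19
  n=30…39: ⌈2237/119⌉=19 ⌈2311/119⌉=20 ⌈2385/119⌉=21 ⌈2459/119⌉=21 ⌈2533/119⌉=22 ⌈2607/119⌉=22 ⌈2681/119⌉=23 ⌈2755/119⌉=24 ⌈2829/119⌉=24 ⌈2903/119⌉=25
  n=40…49: ⌈2977/119⌉=26 ⌈3051/119⌉=26 ⌈3125/119⌉=27 ⌈3199/119⌉=27 ⌈3273/119⌉=28 ⌈3347/119⌉=29 ⌈3421/119⌉=29 ⌈3495/119⌉=30 ⌈3569/119⌉=30 ⌈3643/119⌉=31
  n=50…59: ⌈3717/119⌉=32 ⌈3791/119⌉=32 ⌈3865/119⌉=33 ⌈3939/119⌉=34 ⌈4013/119⌉=34 ⌈4087/119⌉=35 ⌈4161/119⌉=35 ⌈4235/119⌉=36 ⌈4309/119⌉=37 ⌈4383/119⌉=37
  n=60…69: ⌈4457/119⌉=38 ⌈4531/119⌉=39 ⌈4605/119⌉=39 ⌈4679/119⌉=40 ⌈4753/119⌉=40 ⌈4827/119⌉=41 ⌈4901/119⌉=42 ⌈4975/119⌉=42 ⌈5049/119⌉=43 ⌈5123/119⌉=44
  n=70…79: ⌈5197/119⌉=44 ⌈5271/119⌉=45 ⌈5345/119⌉=45 ⌈5419/119⌉=46 ⌈5493/119⌉=47 ⌈5567/119⌉=47 ⌈5641/119⌉=48 ⌈5715/119⌉=49 ⌈5789/119⌉=49 ⌈5863/119⌉=50
  n=80…89: ⌈5937/119⌉=50 ⌈6011/119⌉=51 ⌈6085/119⌉=52 ⌈6159/119⌉=52 ⌈6233/119⌉=53 ⌈6307/119⌉=53 ⌈6381/119⌉=54 ⌈6455/119⌉=55 ⌈6529/119⌉=55 ⌈6603/119⌉=56
  n=90…99: ⌈6677/119⌉=57 ⌈6751/119⌉=57 ⌈6825/119⌉=58 ⌈6899/119⌉=58 ⌈6973/119⌉=59 ⌈7047/119⌉=60 ⌈7121/119⌉=60 ⌈7195/119⌉=61 ⌈7269/119⌉=62 ⌈7343/119⌉=62
  n=100…109: ⌈7417/119⌉=63 ⌈7491/119⌉=63 ⌈7565/119⌉=64 ⌈7639/119⌉=65 ⌈7713/119⌉=65 ⌈7787/119⌉=66 ⌈7861/119⌉=67 ⌈7935/119⌉=67 ⌈8009/119⌉=68 ⌈8083/119⌉=68
  n=110…119: ⌈8157/119⌉=69 ⌈8231/119⌉=70 ⌈8305/119⌉=70 ⌈8379/119⌉=71 ⌈8453/119⌉=72 ⌈8527/119⌉=72 ⌈8601/119⌉=73 ⌈8675/119⌉=73 ⌈8749/119⌉=74 ⌈8823/119⌉=75
  n=120…129: ⌈8897/119⌉=75 ⌈8971/119⌉=76 ⌈9045/119⌉=77 ⌈9119/119⌉=77 ⌈9193/119⌉=78 ⌈9267/119⌉=78 ⌈9341/119⌉=79 ⌈9415/119⌉=80 ⌈9489/119⌉=80 ⌈9563/119⌉=81
  n=130…139: ⌈9637/119⌉=81 ⌈9711/119⌉=82 ⌈9785/119⌉=83 ⌈9859/119⌉=83 ⌈9933/119⌉=84 ⌈10007/119⌉=85 ⌈10081/119⌉=85 ⌈10155/119⌉=86 ⌈10229/119⌉=86 ⌈10303/119⌉=87
  n=140: ⌈10377/119⌉=88
s_n = t_(n+1) − t_n for n = 0 … 139 gives
prefix = 01101011010110110101101101011011010110110101101011011010110110101101101011011010110101101101011011010110110101101101011011010110101101101011
slide a length-7 window over [0..6] … [133..139] (134 windows); first occurrence of each distinct factor:
  [  0..  6] 0110101
  [  1..  7] 1101011
  [  2..  8] 1010110
  [  3..  9] 0101101
  [  4.. 10] 1011010
  [  9.. 15] 1011011
  [ 10.. 16] 0110110
  [ 11.. 17] 1101101
  (the other 126 windows repeat one of these)
distinct factors: {0101101, 0110101, 0110110, 1010110, 1011010, 1011011, 1101011, 1101101}
count = 8  (Sturmian bound for length 7 is 8)


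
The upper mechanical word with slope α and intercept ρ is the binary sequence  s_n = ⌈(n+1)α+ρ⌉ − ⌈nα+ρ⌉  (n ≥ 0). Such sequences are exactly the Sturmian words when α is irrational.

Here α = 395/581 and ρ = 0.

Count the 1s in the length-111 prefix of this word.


76

#1s = Σ_{n=0}^{110} s_n = Σ_{n=0}^{110} (⌈(n+1)α+ρ⌉ − ⌈nα+ρ⌉)
the sum telescopes: every ⌈nα+ρ⌉ with 0 < n < 111 appears once with + and once with −, leaving ⌈111α+ρ⌉ − ⌈0·α+ρ⌉
111α + ρ = (111·395) / 581 = 43845/581
ρ = 0/581
⌈43845/581⌉ = 76,  ⌈0/581⌉ = 0
#1s = 76 − 0 = 76


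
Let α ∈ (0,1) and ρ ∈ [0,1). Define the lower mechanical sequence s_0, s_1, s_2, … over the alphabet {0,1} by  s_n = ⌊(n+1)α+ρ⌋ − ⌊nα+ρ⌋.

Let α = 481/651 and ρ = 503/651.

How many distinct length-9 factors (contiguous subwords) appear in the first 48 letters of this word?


10

t_n = ⌊(n·481+503)/651⌋ for n = 0 … 48:
  n=0…9: ⌊503/651⌋=0 ⌊984/651⌋=1 ⌊1465/651⌋=2 ⌊1946/651⌋=2 ⌊2427/651⌋=3 ⌊2908/651⌋=4 ⌊3389/651⌋=5 ⌊3870/651⌋=5 ⌊4351/651⌋=6 ⌊4832/651⌋=7
  n=10…19: ⌊5313/651⌋=8 ⌊5794/651⌋=8 ⌊6275/651⌋=9 ⌊6756/651⌋=10 ⌊7237/651⌋=11 ⌊7718/651⌋=11 ⌊8199/651⌋=12 ⌊8680/651⌋=13 ⌊9161/651⌋=14 ⌊9642/651⌋=14
  n=20…29: ⌊10123/651⌋=15 ⌊10604/651⌋=16 ⌊11085/651⌋=17 ⌊11566/651⌋=17 ⌊12047/651⌋=18 ⌊12528/651⌋=19 ⌊13009/651⌋=19 ⌊13490/651⌋=20 ⌊13971/651⌋=21 ⌊14452/651⌋=22
  n=30…39: ⌊14933/651⌋=22 ⌊15414/651⌋=23 ⌊15895/651⌋=24 ⌊16376/651⌋=25 ⌊16857/651⌋=25 ⌊17338/651⌋=26 ⌊17819/651⌋=27 ⌊18300/651⌋=28 ⌊18781/651⌋=28 ⌊19262/651⌋=29
  n=40…48: ⌊19743/651⌋=30 ⌊20224/651⌋=31 ⌊20705/651⌋=31 ⌊21186/651⌋=32 ⌊21667/651⌋=33 ⌊22148/651⌋=34 ⌊22629/651⌋=34 ⌊23110/651⌋=35 ⌊23591/651⌋=36
s_n = t_(n+1) − t_n for n = 0 … 47 gives
prefix = 110111011101110111011101101110111011101110111011
slide a length-9 window over [0..8] … [39..47] (40 windows); first occurrence of each distinct factor:
  [  0..  8] 110111011
  [  1..  9] 101110111
  [  2.. 10] 011101110
  [  3.. 11] 111011101
  [ 17.. 25] 101110110
  [ 18.. 26] 011101101
  [ 19.. 27] 111011011
  [ 20.. 28] 110110111
  [ 21.. 29] 101101110
  [ 22.. 30] 011011101
  (the other 30 windows repeat one of these)
distinct factors: {011011101, 011101101, 011101110, 101101110, 101110110, 101110111, 110110111, 110111011, 111011011, 111011101}
count = 10  (Sturmian bound for length 9 is 10)


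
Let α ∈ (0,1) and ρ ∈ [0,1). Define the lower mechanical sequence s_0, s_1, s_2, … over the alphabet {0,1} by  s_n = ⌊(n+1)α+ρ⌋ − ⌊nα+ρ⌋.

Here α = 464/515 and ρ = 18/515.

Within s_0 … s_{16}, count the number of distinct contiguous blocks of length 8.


t_n = ⌊(n·464+18)/515⌋ for n = 0 … 17:
  n=0…9: ⌊18/515⌋=0 ⌊482/515⌋=0 ⌊946/515⌋=1 ⌊1410/515⌋=2 ⌊1874/515⌋=3 ⌊2338/515⌋=4 ⌊2802/515⌋=5 ⌊3266/515⌋=6 ⌊3730/515⌋=7 ⌊4194/515⌋=8
  n=10…17: ⌊4658/515⌋=9 ⌊5122/515⌋=9 ⌊5586/515⌋=10 ⌊6050/515⌋=11 ⌊6514/515⌋=12 ⌊6978/515⌋=13 ⌊7442/515⌋=14 ⌊7906/515⌋=15
s_n = t_(n+1) − t_n for n = 0 … 16 gives
prefix = 01111111110111111
slide a length-8 window over [0..7] … [9..16] (10 windows); first occurrence of each distinct factor:
  [  0..  7] 01111111
  [  1..  8] 11111111
  [  3.. 10] 11111110
  [  4.. 11] 11111101
  [  5.. 12] 11111011
  [  6.. 13] 11110111
  [  7.. 14] 11101111
  [  8.. 15] 11011111
  [  9.. 16] 10111111
  (the other 1 window repeats one of these)
distinct factors: {01111111, 10111111, 11011111, 11101111, 11110111, 11111011, 11111101, 11111110, 11111111}
count = 9  (Sturmian bound for length 8 is 9)

9


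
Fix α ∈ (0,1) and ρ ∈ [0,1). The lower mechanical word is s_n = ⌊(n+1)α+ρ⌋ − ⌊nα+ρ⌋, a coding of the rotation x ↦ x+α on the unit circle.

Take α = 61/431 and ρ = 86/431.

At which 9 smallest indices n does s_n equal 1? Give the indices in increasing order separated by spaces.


5 12 19 26 33 40 48 55 62

n=0: ⌊147/431⌋−⌊86/431⌋ = 0−0 = 0
n=1: ⌊208/431⌋−⌊147/431⌋ = 0−0 = 0
  …
n=5: ⌊452/431⌋−⌊391/431⌋ = 1−0 = 1  ← one
n=6: ⌊513/431⌋−⌊452/431⌋ = 1−1 = 0
n=7: ⌊574/431⌋−⌊513/431⌋ = 1−1 = 0
  …
n=12: ⌊879/431⌋−⌊818/431⌋ = 2−1 = 1  ← one
n=13: ⌊940/431⌋−⌊879/431⌋ = 2−2 = 0
n=14: ⌊1001/431⌋−⌊940/431⌋ = 2−2 = 0
  …
n=19: ⌊1306/431⌋−⌊1245/431⌋ = 3−2 = 1  ← one
n=20: ⌊1367/431⌋−⌊1306/431⌋ = 3−3 = 0
n=21: ⌊1428/431⌋−⌊1367/431⌋ = 3−3 = 0
  …
n=26: ⌊1733/431⌋−⌊1672/431⌋ = 4−3 = 1  ← one
n=27: ⌊1794/431⌋−⌊1733/431⌋ = 4−4 = 0
n=28: ⌊1855/431⌋−⌊1794/431⌋ = 4−4 = 0
  …
n=33: ⌊2160/431⌋−⌊2099/431⌋ = 5−4 = 1  ← one
n=34: ⌊2221/431⌋−⌊2160/431⌋ = 5−5 = 0
n=35: ⌊2282/431⌋−⌊2221/431⌋ = 5−5 = 0
  …
n=40: ⌊2587/431⌋−⌊2526/431⌋ = 6−5 = 1  ← one
n=41: ⌊2648/431⌋−⌊2587/431⌋ = 6−6 = 0
n=42: ⌊2709/431⌋−⌊2648/431⌋ = 6−6 = 0
  …
n=48: ⌊3075/431⌋−⌊3014/431⌋ = 7−6 = 1  ← one
n=49: ⌊3136/431⌋−⌊3075/431⌋ = 7−7 = 0
n=50: ⌊3197/431⌋−⌊3136/431⌋ = 7−7 = 0
  …
n=55: ⌊3502/431⌋−⌊3441/431⌋ = 8−7 = 1  ← one
n=56: ⌊3563/431⌋−⌊3502/431⌋ = 8−8 = 0
n=57: ⌊3624/431⌋−⌊3563/431⌋ = 8−8 = 0
  …
n=62: ⌊3929/431⌋−⌊3868/431⌋ = 9−8 = 1  ← one
positions of the first 9 ones: 5 12 19 26 33 40 48 55 62


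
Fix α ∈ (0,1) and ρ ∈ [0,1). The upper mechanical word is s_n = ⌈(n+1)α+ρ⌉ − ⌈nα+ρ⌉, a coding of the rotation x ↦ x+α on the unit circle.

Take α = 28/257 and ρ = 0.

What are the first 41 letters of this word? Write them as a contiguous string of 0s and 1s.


10000000010000000010000000010000000010000

n=0: ⌈(1·28)/257⌉ − ⌈(0·28)/257⌉ = ⌈28/257⌉ − ⌈0/257⌉ = 1 − 0 = 1
n=1: ⌈(2·28)/257⌉ − ⌈(1·28)/257⌉ = ⌈56/257⌉ − ⌈28/257⌉ = 1 − 1 = 0
n=2: ⌈(3·28)/257⌉ − ⌈(2·28)/257⌉ = ⌈84/257⌉ − ⌈56/257⌉ = 1 − 1 = 0
n=3: ⌈(4·28)/257⌉ − ⌈(3·28)/257⌉ = ⌈112/257⌉ − ⌈84/257⌉ = 1 − 1 = 0
n=4: ⌈(5·28)/257⌉ − ⌈(4·28)/257⌉ = ⌈140/257⌉ − ⌈112/257⌉ = 1 − 1 = 0
n=5: ⌈(6·28)/257⌉ − ⌈(5·28)/257⌉ = ⌈168/257⌉ − ⌈140/257⌉ = 1 − 1 = 0
n=6: ⌈(7·28)/257⌉ − ⌈(6·28)/257⌉ = ⌈196/257⌉ − ⌈168/257⌉ = 1 − 1 = 0
n=7: ⌈(8·28)/257⌉ − ⌈(7·28)/257⌉ = ⌈224/257⌉ − ⌈196/257⌉ = 1 − 1 = 0
n=8: ⌈(9·28)/257⌉ − ⌈(8·28)/257⌉ = ⌈252/257⌉ − ⌈224/257⌉ = 1 − 1 = 0
n=9: ⌈(10·28)/257⌉ − ⌈(9·28)/257⌉ = ⌈280/257⌉ − ⌈252/257⌉ = 2 − 1 = 1
n=10: ⌈(11·28)/257⌉ − ⌈(10·28)/257⌉ = ⌈308/257⌉ − ⌈280/257⌉ = 2 − 2 = 0
n=11: ⌈(12·28)/257⌉ − ⌈(11·28)/257⌉ = ⌈336/257⌉ − ⌈308/257⌉ = 2 − 2 = 0
n=12: ⌈(13·28)/257⌉ − ⌈(12·28)/257⌉ = ⌈364/257⌉ − ⌈336/257⌉ = 2 − 2 = 0
n=13: ⌈(14·28)/257⌉ − ⌈(13·28)/257⌉ = ⌈392/257⌉ − ⌈364/257⌉ = 2 − 2 = 0
n=14: ⌈(15·28)/257⌉ − ⌈(14·28)/257⌉ = ⌈420/257⌉ − ⌈392/257⌉ = 2 − 2 = 0
n=15: ⌈(16·28)/257⌉ − ⌈(15·28)/257⌉ = ⌈448/257⌉ − ⌈420/257⌉ = 2 − 2 = 0
n=16: ⌈(17·28)/257⌉ − ⌈(16·28)/257⌉ = ⌈476/257⌉ − ⌈448/257⌉ = 2 − 2 = 0
n=17: ⌈(18·28)/257⌉ − ⌈(17·28)/257⌉ = ⌈504/257⌉ − ⌈476/257⌉ = 2 − 2 = 0
n=18: ⌈(19·28)/257⌉ − ⌈(18·28)/257⌉ = ⌈532/257⌉ − ⌈504/257⌉ = 3 − 2 = 1
n=19: ⌈(20·28)/257⌉ − ⌈(19·28)/257⌉ = ⌈560/257⌉ − ⌈532/257⌉ = 3 − 3 = 0
n=20: ⌈(21·28)/257⌉ − ⌈(20·28)/257⌉ = ⌈588/257⌉ − ⌈560/257⌉ = 3 − 3 = 0
n=21: ⌈(22·28)/257⌉ − ⌈(21·28)/257⌉ = ⌈616/257⌉ − ⌈588/257⌉ = 3 − 3 = 0
n=22: ⌈(23·28)/257⌉ − ⌈(22·28)/257⌉ = ⌈644/257⌉ − ⌈616/257⌉ = 3 − 3 = 0
n=23: ⌈(24·28)/257⌉ − ⌈(23·28)/257⌉ = ⌈672/257⌉ − ⌈644/257⌉ = 3 − 3 = 0
n=24: ⌈(25·28)/257⌉ − ⌈(24·28)/257⌉ = ⌈700/257⌉ − ⌈672/257⌉ = 3 − 3 = 0
n=25: ⌈(26·28)/257⌉ − ⌈(25·28)/257⌉ = ⌈728/257⌉ − ⌈700/257⌉ = 3 − 3 = 0
n=26: ⌈(27·28)/257⌉ − ⌈(26·28)/257⌉ = ⌈756/257⌉ − ⌈728/257⌉ = 3 − 3 = 0
n=27: ⌈(28·28)/257⌉ − ⌈(27·28)/257⌉ = ⌈784/257⌉ − ⌈756/257⌉ = 4 − 3 = 1
n=28: ⌈(29·28)/257⌉ − ⌈(28·28)/257⌉ = ⌈812/257⌉ − ⌈784/257⌉ = 4 − 4 = 0
n=29: ⌈(30·28)/257⌉ − ⌈(29·28)/257⌉ = ⌈840/257⌉ − ⌈812/257⌉ = 4 − 4 = 0
n=30: ⌈(31·28)/257⌉ − ⌈(30·28)/257⌉ = ⌈868/257⌉ − ⌈840/257⌉ = 4 − 4 = 0
n=31: ⌈(32·28)/257⌉ − ⌈(31·28)/257⌉ = ⌈896/257⌉ − ⌈868/257⌉ = 4 − 4 = 0
n=32: ⌈(33·28)/257⌉ − ⌈(32·28)/257⌉ = ⌈924/257⌉ − ⌈896/257⌉ = 4 − 4 = 0
n=33: ⌈(34·28)/257⌉ − ⌈(33·28)/257⌉ = ⌈952/257⌉ − ⌈924/257⌉ = 4 − 4 = 0
n=34: ⌈(35·28)/257⌉ − ⌈(34·28)/257⌉ = ⌈980/257⌉ − ⌈952/257⌉ = 4 − 4 = 0
n=35: ⌈(36·28)/257⌉ − ⌈(35·28)/257⌉ = ⌈1008/257⌉ − ⌈980/257⌉ = 4 − 4 = 0
n=36: ⌈(37·28)/257⌉ − ⌈(36·28)/257⌉ = ⌈1036/257⌉ − ⌈1008/257⌉ = 5 − 4 = 1
n=37: ⌈(38·28)/257⌉ − ⌈(37·28)/257⌉ = ⌈1064/257⌉ − ⌈1036/257⌉ = 5 − 5 = 0
n=38: ⌈(39·28)/257⌉ − ⌈(38·28)/257⌉ = ⌈1092/257⌉ − ⌈1064/257⌉ = 5 − 5 = 0
n=39: ⌈(40·28)/257⌉ − ⌈(39·28)/257⌉ = ⌈1120/257⌉ − ⌈1092/257⌉ = 5 − 5 = 0
n=40: ⌈(41·28)/257⌉ − ⌈(40·28)/257⌉ = ⌈1148/257⌉ − ⌈1120/257⌉ = 5 − 5 = 0


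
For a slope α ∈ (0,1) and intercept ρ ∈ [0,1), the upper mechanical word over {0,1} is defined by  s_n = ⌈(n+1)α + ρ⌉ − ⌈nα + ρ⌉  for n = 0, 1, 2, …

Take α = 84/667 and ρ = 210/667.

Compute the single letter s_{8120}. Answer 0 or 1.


(n+1)α + ρ = (8121·84 + 210) / 667 = 682374/667
nα + ρ     = (8120·84 + 210) / 667 = 682290/667
⌈682374/667⌉ = 1024,  ⌈682290/667⌉ = 1023
s_{8120} = 1024 − 1023 = 1

1


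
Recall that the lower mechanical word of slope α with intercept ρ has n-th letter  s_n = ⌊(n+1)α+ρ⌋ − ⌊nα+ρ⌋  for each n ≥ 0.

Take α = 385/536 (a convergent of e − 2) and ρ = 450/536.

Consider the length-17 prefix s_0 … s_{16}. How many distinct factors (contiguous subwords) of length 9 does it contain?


t_n = ⌊(n·385+450)/536⌋ for n = 0 … 17:
  n=0…9: ⌊450/536⌋=0 ⌊835/536⌋=1 ⌊1220/536⌋=2 ⌊1605/536⌋=2 ⌊1990/536⌋=3 ⌊2375/536⌋=4 ⌊2760/536⌋=5 ⌊3145/536⌋=5 ⌊3530/536⌋=6 ⌊3915/536⌋=7
  n=10…17: ⌊4300/536⌋=8 ⌊4685/536⌋=8 ⌊5070/536⌋=9 ⌊5455/536⌋=10 ⌊5840/536⌋=10 ⌊6225/536⌋=11 ⌊6610/536⌋=12 ⌊6995/536⌋=13
s_n = t_(n+1) − t_n for n = 0 … 16 gives
prefix = 11011101110110111
slide a length-9 window over [0..8] … [8..16] (9 windows); first occurrence of each distinct factor:
  [  0..  8] 110111011
  [  1..  9] 101110111
  [  2.. 10] 011101110
  [  3.. 11] 111011101
  [  5.. 13] 101110110
  [  6.. 14] 011101101
  [  7.. 15] 111011011
  [  8.. 16] 110110111
  (the other 1 window repeats one of these)
distinct factors: {011101101, 011101110, 101110110, 101110111, 110110111, 110111011, 111011011, 111011101}
count = 8  (Sturmian bound for length 9 is 10)

8


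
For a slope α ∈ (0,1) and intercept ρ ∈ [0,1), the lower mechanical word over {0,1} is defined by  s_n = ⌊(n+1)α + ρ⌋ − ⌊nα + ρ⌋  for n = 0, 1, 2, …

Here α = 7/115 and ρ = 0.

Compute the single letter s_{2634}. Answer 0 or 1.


(n+1)α + ρ = (2635·7) / 115 = 18445/115
nα + ρ     = (2634·7) / 115 = 18438/115
⌊18445/115⌋ = 160,  ⌊18438/115⌋ = 160
s_{2634} = 160 − 160 = 0

0


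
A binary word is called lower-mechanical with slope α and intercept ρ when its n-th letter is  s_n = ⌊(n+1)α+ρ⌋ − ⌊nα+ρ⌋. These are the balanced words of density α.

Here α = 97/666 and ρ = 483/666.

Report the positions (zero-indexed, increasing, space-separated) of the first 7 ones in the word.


1 8 15 22 29 36 43

n=0: ⌊580/666⌋−⌊483/666⌋ = 0−0 = 0
n=1: ⌊677/666⌋−⌊580/666⌋ = 1−0 = 1  ← one
n=2: ⌊774/666⌋−⌊677/666⌋ = 1−1 = 0
n=3: ⌊871/666⌋−⌊774/666⌋ = 1−1 = 0
n=4: ⌊968/666⌋−⌊871/666⌋ = 1−1 = 0
n=5: ⌊1065/666⌋−⌊968/666⌋ = 1−1 = 0
n=6: ⌊1162/666⌋−⌊1065/666⌋ = 1−1 = 0
n=7: ⌊1259/666⌋−⌊1162/666⌋ = 1−1 = 0
n=8: ⌊1356/666⌋−⌊1259/666⌋ = 2−1 = 1  ← one
n=9: ⌊1453/666⌋−⌊1356/666⌋ = 2−2 = 0
n=10: ⌊1550/666⌋−⌊1453/666⌋ = 2−2 = 0
n=11: ⌊1647/666⌋−⌊1550/666⌋ = 2−2 = 0
n=12: ⌊1744/666⌋−⌊1647/666⌋ = 2−2 = 0
n=13: ⌊1841/666⌋−⌊1744/666⌋ = 2−2 = 0
n=14: ⌊1938/666⌋−⌊1841/666⌋ = 2−2 = 0
n=15: ⌊2035/666⌋−⌊1938/666⌋ = 3−2 = 1  ← one
n=16: ⌊2132/666⌋−⌊2035/666⌋ = 3−3 = 0
n=17: ⌊2229/666⌋−⌊2132/666⌋ = 3−3 = 0
n=18: ⌊2326/666⌋−⌊2229/666⌋ = 3−3 = 0
n=19: ⌊2423/666⌋−⌊2326/666⌋ = 3−3 = 0
n=20: ⌊2520/666⌋−⌊2423/666⌋ = 3−3 = 0
n=21: ⌊2617/666⌋−⌊2520/666⌋ = 3−3 = 0
n=22: ⌊2714/666⌋−⌊2617/666⌋ = 4−3 = 1  ← one
n=23: ⌊2811/666⌋−⌊2714/666⌋ = 4−4 = 0
n=24: ⌊2908/666⌋−⌊2811/666⌋ = 4−4 = 0
n=25: ⌊3005/666⌋−⌊2908/666⌋ = 4−4 = 0
n=26: ⌊3102/666⌋−⌊3005/666⌋ = 4−4 = 0
n=27: ⌊3199/666⌋−⌊3102/666⌋ = 4−4 = 0
n=28: ⌊3296/666⌋−⌊3199/666⌋ = 4−4 = 0
n=29: ⌊3393/666⌋−⌊3296/666⌋ = 5−4 = 1  ← one
n=30: ⌊3490/666⌋−⌊3393/666⌋ = 5−5 = 0
n=31: ⌊3587/666⌋−⌊3490/666⌋ = 5−5 = 0
n=32: ⌊3684/666⌋−⌊3587/666⌋ = 5−5 = 0
n=33: ⌊3781/666⌋−⌊3684/666⌋ = 5−5 = 0
n=34: ⌊3878/666⌋−⌊3781/666⌋ = 5−5 = 0
n=35: ⌊3975/666⌋−⌊3878/666⌋ = 5−5 = 0
n=36: ⌊4072/666⌋−⌊3975/666⌋ = 6−5 = 1  ← one
n=37: ⌊4169/666⌋−⌊4072/666⌋ = 6−6 = 0
n=38: ⌊4266/666⌋−⌊4169/666⌋ = 6−6 = 0
n=39: ⌊4363/666⌋−⌊4266/666⌋ = 6−6 = 0
n=40: ⌊4460/666⌋−⌊4363/666⌋ = 6−6 = 0
n=41: ⌊4557/666⌋−⌊4460/666⌋ = 6−6 = 0
n=42: ⌊4654/666⌋−⌊4557/666⌋ = 6−6 = 0
n=43: ⌊4751/666⌋−⌊4654/666⌋ = 7−6 = 1  ← one
positions of the first 7 ones: 1 8 15 22 29 36 43


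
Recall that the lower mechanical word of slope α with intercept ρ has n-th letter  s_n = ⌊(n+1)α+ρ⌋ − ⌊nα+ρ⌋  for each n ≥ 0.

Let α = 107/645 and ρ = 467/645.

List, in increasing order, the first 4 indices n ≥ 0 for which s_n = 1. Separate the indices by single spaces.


n=0: ⌊574/645⌋−⌊467/645⌋ = 0−0 = 0
n=1: ⌊681/645⌋−⌊574/645⌋ = 1−0 = 1  ← one
n=2: ⌊788/645⌋−⌊681/645⌋ = 1−1 = 0
n=3: ⌊895/645⌋−⌊788/645⌋ = 1−1 = 0
n=4: ⌊1002/645⌋−⌊895/645⌋ = 1−1 = 0
n=5: ⌊1109/645⌋−⌊1002/645⌋ = 1−1 = 0
n=6: ⌊1216/645⌋−⌊1109/645⌋ = 1−1 = 0
n=7: ⌊1323/645⌋−⌊1216/645⌋ = 2−1 = 1  ← one
n=8: ⌊1430/645⌋−⌊1323/645⌋ = 2−2 = 0
n=9: ⌊1537/645⌋−⌊1430/645⌋ = 2−2 = 0
n=10: ⌊1644/645⌋−⌊1537/645⌋ = 2−2 = 0
n=11: ⌊1751/645⌋−⌊1644/645⌋ = 2−2 = 0
n=12: ⌊1858/645⌋−⌊1751/645⌋ = 2−2 = 0
n=13: ⌊1965/645⌋−⌊1858/645⌋ = 3−2 = 1  ← one
n=14: ⌊2072/645⌋−⌊1965/645⌋ = 3−3 = 0
n=15: ⌊2179/645⌋−⌊2072/645⌋ = 3−3 = 0
n=16: ⌊2286/645⌋−⌊2179/645⌋ = 3−3 = 0
n=17: ⌊2393/645⌋−⌊2286/645⌋ = 3−3 = 0
n=18: ⌊2500/645⌋−⌊2393/645⌋ = 3−3 = 0
n=19: ⌊2607/645⌋−⌊2500/645⌋ = 4−3 = 1  ← one
positions of the first 4 ones: 1 7 13 19

1 7 13 19


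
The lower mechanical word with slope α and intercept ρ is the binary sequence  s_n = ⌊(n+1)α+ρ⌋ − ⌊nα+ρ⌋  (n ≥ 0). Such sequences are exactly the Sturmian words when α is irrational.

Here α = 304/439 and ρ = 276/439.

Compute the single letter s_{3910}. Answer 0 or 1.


(n+1)α + ρ = (3911·304 + 276) / 439 = 1189220/439
nα + ρ     = (3910·304 + 276) / 439 = 1188916/439
⌊1189220/439⌋ = 2708,  ⌊1188916/439⌋ = 2708
s_{3910} = 2708 − 2708 = 0

0


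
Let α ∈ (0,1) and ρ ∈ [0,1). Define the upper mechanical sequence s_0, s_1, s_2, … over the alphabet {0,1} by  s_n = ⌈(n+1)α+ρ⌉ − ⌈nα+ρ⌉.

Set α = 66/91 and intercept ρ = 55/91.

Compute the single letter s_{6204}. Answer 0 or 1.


(n+1)α + ρ = (6205·66 + 55) / 91 = 409585/91
nα + ρ     = (6204·66 + 55) / 91 = 409519/91
⌈409585/91⌉ = 4501,  ⌈409519/91⌉ = 4501
s_{6204} = 4501 − 4501 = 0

0


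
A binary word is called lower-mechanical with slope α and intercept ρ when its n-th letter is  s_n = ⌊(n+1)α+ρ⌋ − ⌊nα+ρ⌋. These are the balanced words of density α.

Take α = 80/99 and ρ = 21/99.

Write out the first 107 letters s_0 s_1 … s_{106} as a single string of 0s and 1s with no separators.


10111101111011110111101111101111011110111101111101111011110111101111011111011110111101111011110111110111101

n=0: ⌊(1·80+21)/99⌋ − ⌊(0·80+21)/99⌋ = ⌊101/99⌋ − ⌊21/99⌋ = 1 − 0 = 1
n=1: ⌊(2·80+21)/99⌋ − ⌊(1·80+21)/99⌋ = ⌊181/99⌋ − ⌊101/99⌋ = 1 − 1 = 0
n=2: ⌊(3·80+21)/99⌋ − ⌊(2·80+21)/99⌋ = ⌊261/99⌋ − ⌊181/99⌋ = 2 − 1 = 1
n=3: ⌊(4·80+21)/99⌋ − ⌊(3·80+21)/99⌋ = ⌊341/99⌋ − ⌊261/99⌋ = 3 − 2 = 1
n=4: ⌊(5·80+21)/99⌋ − ⌊(4·80+21)/99⌋ = ⌊421/99⌋ − ⌊341/99⌋ = 4 − 3 = 1
n=5: ⌊(6·80+21)/99⌋ − ⌊(5·80+21)/99⌋ = ⌊501/99⌋ − ⌊421/99⌋ = 5 − 4 = 1
n=6: ⌊(7·80+21)/99⌋ − ⌊(6·80+21)/99⌋ = ⌊581/99⌋ − ⌊501/99⌋ = 5 − 5 = 0
n=7: ⌊(8·80+21)/99⌋ − ⌊(7·80+21)/99⌋ = ⌊661/99⌋ − ⌊581/99⌋ = 6 − 5 = 1
n=8: ⌊(9·80+21)/99⌋ − ⌊(8·80+21)/99⌋ = ⌊741/99⌋ − ⌊661/99⌋ = 7 − 6 = 1
n=9: ⌊(10·80+21)/99⌋ − ⌊(9·80+21)/99⌋ = ⌊821/99⌋ − ⌊741/99⌋ = 8 − 7 = 1
n=10: ⌊(11·80+21)/99⌋ − ⌊(10·80+21)/99⌋ = ⌊901/99⌋ − ⌊821/99⌋ = 9 − 8 = 1
n=11: ⌊(12·80+21)/99⌋ − ⌊(11·80+21)/99⌋ = ⌊981/99⌋ − ⌊901/99⌋ = 9 − 9 = 0
n=12: ⌊(13·80+21)/99⌋ − ⌊(12·80+21)/99⌋ = ⌊1061/99⌋ − ⌊981/99⌋ = 10 − 9 = 1
n=13: ⌊(14·80+21)/99⌋ − ⌊(13·80+21)/99⌋ = ⌊1141/99⌋ − ⌊1061/99⌋ = 11 − 10 = 1
n=14: ⌊(15·80+21)/99⌋ − ⌊(14·80+21)/99⌋ = ⌊1221/99⌋ − ⌊1141/99⌋ = 12 − 11 = 1
n=15: ⌊(16·80+21)/99⌋ − ⌊(15·80+21)/99⌋ = ⌊1301/99⌋ − ⌊1221/99⌋ = 13 − 12 = 1
n=16: ⌊(17·80+21)/99⌋ − ⌊(16·80+21)/99⌋ = ⌊1381/99⌋ − ⌊1301/99⌋ = 13 − 13 = 0
n=17: ⌊(18·80+21)/99⌋ − ⌊(17·80+21)/99⌋ = ⌊1461/99⌋ − ⌊1381/99⌋ = 14 − 13 = 1
n=18: ⌊(19·80+21)/99⌋ − ⌊(18·80+21)/99⌋ = ⌊1541/99⌋ − ⌊1461/99⌋ = 15 − 14 = 1
n=19: ⌊(20·80+21)/99⌋ − ⌊(19·80+21)/99⌋ = ⌊1621/99⌋ − ⌊1541/99⌋ = 16 − 15 = 1
n=20: ⌊(21·80+21)/99⌋ − ⌊(20·80+21)/99⌋ = ⌊1701/99⌋ − ⌊1621/99⌋ = 17 − 16 = 1
n=21: ⌊(22·80+21)/99⌋ − ⌊(21·80+21)/99⌋ = ⌊1781/99⌋ − ⌊1701/99⌋ = 17 − 17 = 0
n=22: ⌊(23·80+21)/99⌋ − ⌊(22·80+21)/99⌋ = ⌊1861/99⌋ − ⌊1781/99⌋ = 18 − 17 = 1
n=23: ⌊(24·80+21)/99⌋ − ⌊(23·80+21)/99⌋ = ⌊1941/99⌋ − ⌊1861/99⌋ = 19 − 18 = 1
n=24: ⌊(25·80+21)/99⌋ − ⌊(24·80+21)/99⌋ = ⌊2021/99⌋ − ⌊1941/99⌋ = 20 − 19 = 1
n=25: ⌊(26·80+21)/99⌋ − ⌊(25·80+21)/99⌋ = ⌊2101/99⌋ − ⌊2021/99⌋ = 21 − 20 = 1
n=26: ⌊(27·80+21)/99⌋ − ⌊(26·80+21)/99⌋ = ⌊2181/99⌋ − ⌊2101/99⌋ = 22 − 21 = 1
n=27: ⌊(28·80+21)/99⌋ − ⌊(27·80+21)/99⌋ = ⌊2261/99⌋ − ⌊2181/99⌋ = 22 − 22 = 0
n=28: ⌊(29·80+21)/99⌋ − ⌊(28·80+21)/99⌋ = ⌊2341/99⌋ − ⌊2261/99⌋ = 23 − 22 = 1
n=29: ⌊(30·80+21)/99⌋ − ⌊(29·80+21)/99⌋ = ⌊2421/99⌋ − ⌊2341/99⌋ = 24 − 23 = 1
n=30: ⌊(31·80+21)/99⌋ − ⌊(30·80+21)/99⌋ = ⌊2501/99⌋ − ⌊2421/99⌋ = 25 − 24 = 1
n=31: ⌊(32·80+21)/99⌋ − ⌊(31·80+21)/99⌋ = ⌊2581/99⌋ − ⌊2501/99⌋ = 26 − 25 = 1
n=32: ⌊(33·80+21)/99⌋ − ⌊(32·80+21)/99⌋ = ⌊2661/99⌋ − ⌊2581/99⌋ = 26 − 26 = 0
n=33: ⌊(34·80+21)/99⌋ − ⌊(33·80+21)/99⌋ = ⌊2741/99⌋ − ⌊2661/99⌋ = 27 − 26 = 1
n=34: ⌊(35·80+21)/99⌋ − ⌊(34·80+21)/99⌋ = ⌊2821/99⌋ − ⌊2741/99⌋ = 28 − 27 = 1
n=35: ⌊(36·80+21)/99⌋ − ⌊(35·80+21)/99⌋ = ⌊2901/99⌋ − ⌊2821/99⌋ = 29 − 28 = 1
n=36: ⌊(37·80+21)/99⌋ − ⌊(36·80+21)/99⌋ = ⌊2981/99⌋ − ⌊2901/99⌋ = 30 − 29 = 1
n=37: ⌊(38·80+21)/99⌋ − ⌊(37·80+21)/99⌋ = ⌊3061/99⌋ − ⌊2981/99⌋ = 30 − 30 = 0
n=38: ⌊(39·80+21)/99⌋ − ⌊(38·80+21)/99⌋ = ⌊3141/99⌋ − ⌊3061/99⌋ = 31 − 30 = 1
n=39: ⌊(40·80+21)/99⌋ − ⌊(39·80+21)/99⌋ = ⌊3221/99⌋ − ⌊3141/99⌋ = 32 − 31 = 1
n=40: ⌊(41·80+21)/99⌋ − ⌊(40·80+21)/99⌋ = ⌊3301/99⌋ − ⌊3221/99⌋ = 33 − 32 = 1
n=41: ⌊(42·80+21)/99⌋ − ⌊(41·80+21)/99⌋ = ⌊3381/99⌋ − ⌊3301/99⌋ = 34 − 33 = 1
n=42: ⌊(43·80+21)/99⌋ − ⌊(42·80+21)/99⌋ = ⌊3461/99⌋ − ⌊3381/99⌋ = 34 − 34 = 0
n=43: ⌊(44·80+21)/99⌋ − ⌊(43·80+21)/99⌋ = ⌊3541/99⌋ − ⌊3461/99⌋ = 35 − 34 = 1
n=44: ⌊(45·80+21)/99⌋ − ⌊(44·80+21)/99⌋ = ⌊3621/99⌋ − ⌊3541/99⌋ = 36 − 35 = 1
n=45: ⌊(46·80+21)/99⌋ − ⌊(45·80+21)/99⌋ = ⌊3701/99⌋ − ⌊3621/99⌋ = 37 − 36 = 1
n=46: ⌊(47·80+21)/99⌋ − ⌊(46·80+21)/99⌋ = ⌊3781/99⌋ − ⌊3701/99⌋ = 38 − 37 = 1
n=47: ⌊(48·80+21)/99⌋ − ⌊(47·80+21)/99⌋ = ⌊3861/99⌋ − ⌊3781/99⌋ = 39 − 38 = 1
n=48: ⌊(49·80+21)/99⌋ − ⌊(48·80+21)/99⌋ = ⌊3941/99⌋ − ⌊3861/99⌋ = 39 − 39 = 0
n=49: ⌊(50·80+21)/99⌋ − ⌊(49·80+21)/99⌋ = ⌊4021/99⌋ − ⌊3941/99⌋ = 40 − 39 = 1
n=50: ⌊(51·80+21)/99⌋ − ⌊(50·80+21)/99⌋ = ⌊4101/99⌋ − ⌊4021/99⌋ = 41 − 40 = 1
n=51: ⌊(52·80+21)/99⌋ − ⌊(51·80+21)/99⌋ = ⌊4181/99⌋ − ⌊4101/99⌋ = 42 − 41 = 1
n=52: ⌊(53·80+21)/99⌋ − ⌊(52·80+21)/99⌋ = ⌊4261/99⌋ − ⌊4181/99⌋ = 43 − 42 = 1
n=53: ⌊(54·80+21)/99⌋ − ⌊(53·80+21)/99⌋ = ⌊4341/99⌋ − ⌊4261/99⌋ = 43 − 43 = 0
n=54: ⌊(55·80+21)/99⌋ − ⌊(54·80+21)/99⌋ = ⌊4421/99⌋ − ⌊4341/99⌋ = 44 − 43 = 1
n=55: ⌊(56·80+21)/99⌋ − ⌊(55·80+21)/99⌋ = ⌊4501/99⌋ − ⌊4421/99⌋ = 45 − 44 = 1
n=56: ⌊(57·80+21)/99⌋ − ⌊(56·80+21)/99⌋ = ⌊4581/99⌋ − ⌊4501/99⌋ = 46 − 45 = 1
n=57: ⌊(58·80+21)/99⌋ − ⌊(57·80+21)/99⌋ = ⌊4661/99⌋ − ⌊4581/99⌋ = 47 − 46 = 1
n=58: ⌊(59·80+21)/99⌋ − ⌊(58·80+21)/99⌋ = ⌊4741/99⌋ − ⌊4661/99⌋ = 47 − 47 = 0
n=59: ⌊(60·80+21)/99⌋ − ⌊(59·80+21)/99⌋ = ⌊4821/99⌋ − ⌊4741/99⌋ = 48 − 47 = 1
n=60: ⌊(61·80+21)/99⌋ − ⌊(60·80+21)/99⌋ = ⌊4901/99⌋ − ⌊4821/99⌋ = 49 − 48 = 1
n=61: ⌊(62·80+21)/99⌋ − ⌊(61·80+21)/99⌋ = ⌊4981/99⌋ − ⌊4901/99⌋ = 50 − 49 = 1
n=62: ⌊(63·80+21)/99⌋ − ⌊(62·80+21)/99⌋ = ⌊5061/99⌋ − ⌊4981/99⌋ = 51 − 50 = 1
n=63: ⌊(64·80+21)/99⌋ − ⌊(63·80+21)/99⌋ = ⌊5141/99⌋ − ⌊5061/99⌋ = 51 − 51 = 0
n=64: ⌊(65·80+21)/99⌋ − ⌊(64·80+21)/99⌋ = ⌊5221/99⌋ − ⌊5141/99⌋ = 52 − 51 = 1
n=65: ⌊(66·80+21)/99⌋ − ⌊(65·80+21)/99⌋ = ⌊5301/99⌋ − ⌊5221/99⌋ = 53 − 52 = 1
n=66: ⌊(67·80+21)/99⌋ − ⌊(66·80+21)/99⌋ = ⌊5381/99⌋ − ⌊5301/99⌋ = 54 − 53 = 1
n=67: ⌊(68·80+21)/99⌋ − ⌊(67·80+21)/99⌋ = ⌊5461/99⌋ − ⌊5381/99⌋ = 55 − 54 = 1
n=68: ⌊(69·80+21)/99⌋ − ⌊(68·80+21)/99⌋ = ⌊5541/99⌋ − ⌊5461/99⌋ = 55 − 55 = 0
n=69: ⌊(70·80+21)/99⌋ − ⌊(69·80+21)/99⌋ = ⌊5621/99⌋ − ⌊5541/99⌋ = 56 − 55 = 1
n=70: ⌊(71·80+21)/99⌋ − ⌊(70·80+21)/99⌋ = ⌊5701/99⌋ − ⌊5621/99⌋ = 57 − 56 = 1
n=71: ⌊(72·80+21)/99⌋ − ⌊(71·80+21)/99⌋ = ⌊5781/99⌋ − ⌊5701/99⌋ = 58 − 57 = 1
n=72: ⌊(73·80+21)/99⌋ − ⌊(72·80+21)/99⌋ = ⌊5861/99⌋ − ⌊5781/99⌋ = 59 − 58 = 1
n=73: ⌊(74·80+21)/99⌋ − ⌊(73·80+21)/99⌋ = ⌊5941/99⌋ − ⌊5861/99⌋ = 60 − 59 = 1
n=74: ⌊(75·80+21)/99⌋ − ⌊(74·80+21)/99⌋ = ⌊6021/99⌋ − ⌊5941/99⌋ = 60 − 60 = 0
n=75: ⌊(76·80+21)/99⌋ − ⌊(75·80+21)/99⌋ = ⌊6101/99⌋ − ⌊6021/99⌋ = 61 − 60 = 1
n=76: ⌊(77·80+21)/99⌋ − ⌊(76·80+21)/99⌋ = ⌊6181/99⌋ − ⌊6101/99⌋ = 62 − 61 = 1
n=77: ⌊(78·80+21)/99⌋ − ⌊(77·80+21)/99⌋ = ⌊6261/99⌋ − ⌊6181/99⌋ = 63 − 62 = 1
n=78: ⌊(79·80+21)/99⌋ − ⌊(78·80+21)/99⌋ = ⌊6341/99⌋ − ⌊6261/99⌋ = 64 − 63 = 1
n=79: ⌊(80·80+21)/99⌋ − ⌊(79·80+21)/99⌋ = ⌊6421/99⌋ − ⌊6341/99⌋ = 64 − 64 = 0
n=80: ⌊(81·80+21)/99⌋ − ⌊(80·80+21)/99⌋ = ⌊6501/99⌋ − ⌊6421/99⌋ = 65 − 64 = 1
n=81: ⌊(82·80+21)/99⌋ − ⌊(81·80+21)/99⌋ = ⌊6581/99⌋ − ⌊6501/99⌋ = 66 − 65 = 1
n=82: ⌊(83·80+21)/99⌋ − ⌊(82·80+21)/99⌋ = ⌊6661/99⌋ − ⌊6581/99⌋ = 67 − 66 = 1
n=83: ⌊(84·80+21)/99⌋ − ⌊(83·80+21)/99⌋ = ⌊6741/99⌋ − ⌊6661/99⌋ = 68 − 67 = 1
n=84: ⌊(85·80+21)/99⌋ − ⌊(84·80+21)/99⌋ = ⌊6821/99⌋ − ⌊6741/99⌋ = 68 − 68 = 0
n=85: ⌊(86·80+21)/99⌋ − ⌊(85·80+21)/99⌋ = ⌊6901/99⌋ − ⌊6821/99⌋ = 69 − 68 = 1
n=86: ⌊(87·80+21)/99⌋ − ⌊(86·80+21)/99⌋ = ⌊6981/99⌋ − ⌊6901/99⌋ = 70 − 69 = 1
n=87: ⌊(88·80+21)/99⌋ − ⌊(87·80+21)/99⌋ = ⌊7061/99⌋ − ⌊6981/99⌋ = 71 − 70 = 1
n=88: ⌊(89·80+21)/99⌋ − ⌊(88·80+21)/99⌋ = ⌊7141/99⌋ − ⌊7061/99⌋ = 72 − 71 = 1
n=89: ⌊(90·80+21)/99⌋ − ⌊(89·80+21)/99⌋ = ⌊7221/99⌋ − ⌊7141/99⌋ = 72 − 72 = 0
n=90: ⌊(91·80+21)/99⌋ − ⌊(90·80+21)/99⌋ = ⌊7301/99⌋ − ⌊7221/99⌋ = 73 − 72 = 1
n=91: ⌊(92·80+21)/99⌋ − ⌊(91·80+21)/99⌋ = ⌊7381/99⌋ − ⌊7301/99⌋ = 74 − 73 = 1
n=92: ⌊(93·80+21)/99⌋ − ⌊(92·80+21)/99⌋ = ⌊7461/99⌋ − ⌊7381/99⌋ = 75 − 74 = 1
n=93: ⌊(94·80+21)/99⌋ − ⌊(93·80+21)/99⌋ = ⌊7541/99⌋ − ⌊7461/99⌋ = 76 − 75 = 1
n=94: ⌊(95·80+21)/99⌋ − ⌊(94·80+21)/99⌋ = ⌊7621/99⌋ − ⌊7541/99⌋ = 76 − 76 = 0
n=95: ⌊(96·80+21)/99⌋ − ⌊(95·80+21)/99⌋ = ⌊7701/99⌋ − ⌊7621/99⌋ = 77 − 76 = 1
n=96: ⌊(97·80+21)/99⌋ − ⌊(96·80+21)/99⌋ = ⌊7781/99⌋ − ⌊7701/99⌋ = 78 − 77 = 1
n=97: ⌊(98·80+21)/99⌋ − ⌊(97·80+21)/99⌋ = ⌊7861/99⌋ − ⌊7781/99⌋ = 79 − 78 = 1
n=98: ⌊(99·80+21)/99⌋ − ⌊(98·80+21)/99⌋ = ⌊7941/99⌋ − ⌊7861/99⌋ = 80 − 79 = 1
n=99: ⌊(100·80+21)/99⌋ − ⌊(99·80+21)/99⌋ = ⌊8021/99⌋ − ⌊7941/99⌋ = 81 − 80 = 1
n=100: ⌊(101·80+21)/99⌋ − ⌊(100·80+21)/99⌋ = ⌊8101/99⌋ − ⌊8021/99⌋ = 81 − 81 = 0
n=101: ⌊(102·80+21)/99⌋ − ⌊(101·80+21)/99⌋ = ⌊8181/99⌋ − ⌊8101/99⌋ = 82 − 81 = 1
n=102: ⌊(103·80+21)/99⌋ − ⌊(102·80+21)/99⌋ = ⌊8261/99⌋ − ⌊8181/99⌋ = 83 − 82 = 1
n=103: ⌊(104·80+21)/99⌋ − ⌊(103·80+21)/99⌋ = ⌊8341/99⌋ − ⌊8261/99⌋ = 84 − 83 = 1
n=104: ⌊(105·80+21)/99⌋ − ⌊(104·80+21)/99⌋ = ⌊8421/99⌋ − ⌊8341/99⌋ = 85 − 84 = 1
n=105: ⌊(106·80+21)/99⌋ − ⌊(105·80+21)/99⌋ = ⌊8501/99⌋ − ⌊8421/99⌋ = 85 − 85 = 0
n=106: ⌊(107·80+21)/99⌋ − ⌊(106·80+21)/99⌋ = ⌊8581/99⌋ − ⌊8501/99⌋ = 86 − 85 = 1
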